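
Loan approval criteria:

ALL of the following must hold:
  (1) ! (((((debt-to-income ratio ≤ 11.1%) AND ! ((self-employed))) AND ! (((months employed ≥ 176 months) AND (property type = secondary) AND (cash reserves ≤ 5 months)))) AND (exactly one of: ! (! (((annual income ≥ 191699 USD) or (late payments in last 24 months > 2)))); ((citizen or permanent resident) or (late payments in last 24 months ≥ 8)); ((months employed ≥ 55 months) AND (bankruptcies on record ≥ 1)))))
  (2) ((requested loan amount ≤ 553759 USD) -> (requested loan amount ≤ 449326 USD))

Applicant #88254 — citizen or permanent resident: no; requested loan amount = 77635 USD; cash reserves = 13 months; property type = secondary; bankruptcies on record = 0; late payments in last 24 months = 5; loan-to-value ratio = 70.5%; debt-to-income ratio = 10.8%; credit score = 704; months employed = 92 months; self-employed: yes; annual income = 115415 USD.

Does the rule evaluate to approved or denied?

Approved

Atomic conditions:
  debt-to-income ratio ≤ 11.1%: 10.8 ≤ 11.1 is true
  self-employed: yes → true
  months employed ≥ 176 months: 92 ≥ 176 is false
  property type = secondary: secondary == secondary is true
  cash reserves ≤ 5 months: 13 ≤ 5 is false
  annual income ≥ 191699 USD: 115415 ≥ 191699 is false
  late payments in last 24 months > 2: 5 > 2 is true
  citizen or permanent resident: no → false
  late payments in last 24 months ≥ 8: 5 ≥ 8 is false
  months employed ≥ 55 months: 92 ≥ 55 is true
  bankruptcies on record ≥ 1: 0 ≥ 1 is false
  requested loan amount ≤ 553759 USD: 77635 ≤ 553759 is true
  requested loan amount ≤ 449326 USD: 77635 ≤ 449326 is true
Combine:
[1.1.1.1.2] NOT true = false
[1.1.1.1] true AND false = false
[1.1.1.2.1] false AND true AND false = false
[1.1.1.2] NOT false = true
[1.1.1] false AND true = false
[1.1.2.1.1.1] false OR true = true
[1.1.2.1.1] NOT true = false
[1.1.2.1] NOT false = true
[1.1.2.2] false OR false = false
[1.1.2.3] true AND false = false
[1.1.2] exactly-one(true, false, false) = true
[1.1] false AND true = false
[1] NOT false = true
[2] true → true = true
[root] true AND true = true
Overall: true → approved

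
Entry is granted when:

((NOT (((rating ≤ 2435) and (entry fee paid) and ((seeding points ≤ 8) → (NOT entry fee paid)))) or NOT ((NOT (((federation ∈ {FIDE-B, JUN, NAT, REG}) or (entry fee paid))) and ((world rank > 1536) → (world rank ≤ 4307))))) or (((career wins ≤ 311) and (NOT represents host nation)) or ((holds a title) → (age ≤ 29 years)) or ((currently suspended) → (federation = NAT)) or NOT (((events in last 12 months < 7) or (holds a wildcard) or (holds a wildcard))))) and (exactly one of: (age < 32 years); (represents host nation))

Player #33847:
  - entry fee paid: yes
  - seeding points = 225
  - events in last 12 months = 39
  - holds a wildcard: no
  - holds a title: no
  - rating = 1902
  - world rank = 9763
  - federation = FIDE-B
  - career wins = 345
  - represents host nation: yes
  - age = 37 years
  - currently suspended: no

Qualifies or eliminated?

Qualifies

Atomic conditions:
  rating ≤ 2435: 1902 ≤ 2435 is true
  entry fee paid: yes → true
  seeding points ≤ 8: 225 ≤ 8 is false
  NOT entry fee paid: yes → false
  federation ∈ {FIDE-B, JUN, NAT, REG}: FIDE-B is in the set → true
  world rank > 1536: 9763 > 1536 is true
  world rank ≤ 4307: 9763 ≤ 4307 is false
  career wins ≤ 311: 345 ≤ 311 is false
  NOT represents host nation: yes → false
  holds a title: no → false
  age ≤ 29 years: 37 ≤ 29 is false
  currently suspended: no → false
  federation = NAT: FIDE-B == NAT is false
  events in last 12 months < 7: 39 < 7 is false
  holds a wildcard: no → false
  age < 32 years: 37 < 32 is false
  represents host nation: yes → true
Combine:
[1.1.1.1.3] false → false (antecedent false ⇒ implication holds) = true
[1.1.1.1] true AND true AND true = true
[1.1.1] NOT true = false
[1.1.2.1.1.1] true OR true = true
[1.1.2.1.1] NOT true = false
[1.1.2.1.2] true → false = false
[1.1.2.1] false AND false = false
[1.1.2] NOT false = true
[1.1] false OR true = true
[1.2.1] false AND false = false
[1.2.2] false → false (antecedent false ⇒ implication holds) = true
[1.2.3] false → false (antecedent false ⇒ implication holds) = true
[1.2.4.1] false OR false OR false = false
[1.2.4] NOT false = true
[1.2] false OR true OR true OR true = true
[1] true OR true = true
[2] exactly-one(false, true) = true
[root] true AND true = true
Overall: true → qualifies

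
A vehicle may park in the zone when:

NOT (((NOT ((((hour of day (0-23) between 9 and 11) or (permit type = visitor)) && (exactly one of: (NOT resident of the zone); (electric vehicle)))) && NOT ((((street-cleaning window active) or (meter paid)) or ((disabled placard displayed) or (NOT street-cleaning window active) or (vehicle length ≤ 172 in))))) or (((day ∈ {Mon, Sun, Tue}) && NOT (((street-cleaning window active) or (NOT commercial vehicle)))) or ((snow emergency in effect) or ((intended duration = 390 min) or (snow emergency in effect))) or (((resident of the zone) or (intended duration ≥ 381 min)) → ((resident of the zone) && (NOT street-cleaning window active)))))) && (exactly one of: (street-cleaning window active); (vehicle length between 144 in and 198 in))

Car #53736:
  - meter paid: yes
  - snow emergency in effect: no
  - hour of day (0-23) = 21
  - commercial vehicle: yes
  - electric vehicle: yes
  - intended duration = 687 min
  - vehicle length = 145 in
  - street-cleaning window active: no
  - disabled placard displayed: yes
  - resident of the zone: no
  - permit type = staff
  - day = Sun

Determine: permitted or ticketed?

Atomic conditions:
  hour of day (0-23) between 9 and 11: 21 in [9, 11] is false
  permit type = visitor: staff == visitor is false
  NOT resident of the zone: no → true
  electric vehicle: yes → true
  street-cleaning window active: no → false
  meter paid: yes → true
  disabled placard displayed: yes → true
  NOT street-cleaning window active: no → true
  vehicle length ≤ 172 in: 145 ≤ 172 is true
  day ∈ {Mon, Sun, Tue}: Sun is in the set → true
  NOT commercial vehicle: yes → false
  snow emergency in effect: no → false
  intended duration = 390 min: 687 == 390 is false
  resident of the zone: no → false
  intended duration ≥ 381 min: 687 ≥ 381 is true
  vehicle length between 144 in and 198 in: 145 in [144, 198] is true
Combine:
[1.1.1.1.1.1] false OR false = false
[1.1.1.1.1.2] exactly-one(true, true) = false
[1.1.1.1.1] false AND false = false
[1.1.1.1] NOT false = true
[1.1.1.2.1.1] false OR true = true
[1.1.1.2.1.2] true OR true OR true = true
[1.1.1.2.1] true OR true = true
[1.1.1.2] NOT true = false
[1.1.1] true AND false = false
[1.1.2.1.2.1] false OR false = false
[1.1.2.1.2] NOT false = true
[1.1.2.1] true AND true = true
[1.1.2.2.2] false OR false = false
[1.1.2.2] false OR false = false
[1.1.2.3.1] false OR true = true
[1.1.2.3.2] false AND true = false
[1.1.2.3] true → false = false
[1.1.2] true OR false OR false = true
[1.1] false OR true = true
[1] NOT true = false
[2] exactly-one(false, true) = true
[root] false AND true = false
Overall: false → ticketed

Ticketed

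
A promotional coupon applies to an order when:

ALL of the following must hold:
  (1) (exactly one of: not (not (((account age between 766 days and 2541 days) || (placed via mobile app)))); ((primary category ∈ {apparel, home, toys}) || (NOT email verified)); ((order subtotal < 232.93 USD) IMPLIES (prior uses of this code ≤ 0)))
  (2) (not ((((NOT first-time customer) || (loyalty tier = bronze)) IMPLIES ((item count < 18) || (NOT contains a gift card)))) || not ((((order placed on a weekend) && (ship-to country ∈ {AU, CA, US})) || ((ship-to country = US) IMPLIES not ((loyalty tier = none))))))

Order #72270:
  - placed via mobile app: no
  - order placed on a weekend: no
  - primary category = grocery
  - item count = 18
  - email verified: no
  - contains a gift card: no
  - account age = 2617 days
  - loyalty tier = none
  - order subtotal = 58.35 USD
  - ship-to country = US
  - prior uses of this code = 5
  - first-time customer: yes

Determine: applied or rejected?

Applied

Atomic conditions:
  account age between 766 days and 2541 days: 2617 in [766, 2541] is false
  placed via mobile app: no → false
  primary category ∈ {apparel, home, toys}: grocery is not in the set → false
  NOT email verified: no → true
  order subtotal < 232.93 USD: 58.35 < 232.93 is true
  prior uses of this code ≤ 0: 5 ≤ 0 is false
  NOT first-time customer: yes → false
  loyalty tier = bronze: none == bronze is false
  item count < 18: 18 < 18 is false
  NOT contains a gift card: no → true
  order placed on a weekend: no → false
  ship-to country ∈ {AU, CA, US}: US is in the set → true
  ship-to country = US: US == US is true
  loyalty tier = none: none == none is true
Combine:
[1.1.1.1] false OR false = false
[1.1.1] NOT false = true
[1.1] NOT true = false
[1.2] false OR true = true
[1.3] true → false = false
[1] exactly-one(false, true, false) = true
[2.1.1.1] false OR false = false
[2.1.1.2] false OR true = true
[2.1.1] false → true (antecedent false ⇒ implication holds) = true
[2.1] NOT true = false
[2.2.1.1] false AND true = false
[2.2.1.2.2] NOT true = false
[2.2.1.2] true → false = false
[2.2.1] false OR false = false
[2.2] NOT false = true
[2] false OR true = true
[root] true AND true = true
Overall: true → applied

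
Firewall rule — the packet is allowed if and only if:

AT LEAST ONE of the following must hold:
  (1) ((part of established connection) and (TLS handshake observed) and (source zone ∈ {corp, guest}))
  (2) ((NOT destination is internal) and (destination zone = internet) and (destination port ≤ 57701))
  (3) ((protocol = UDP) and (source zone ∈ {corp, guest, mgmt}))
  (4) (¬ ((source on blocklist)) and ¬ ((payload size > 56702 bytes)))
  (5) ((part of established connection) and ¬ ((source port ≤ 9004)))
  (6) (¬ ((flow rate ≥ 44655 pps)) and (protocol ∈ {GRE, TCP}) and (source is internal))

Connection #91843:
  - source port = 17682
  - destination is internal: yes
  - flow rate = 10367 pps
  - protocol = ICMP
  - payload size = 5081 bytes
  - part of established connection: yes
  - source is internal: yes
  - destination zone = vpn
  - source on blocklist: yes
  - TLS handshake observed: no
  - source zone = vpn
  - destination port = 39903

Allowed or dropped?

Allowed

Atomic conditions:
  part of established connection: yes → true
  TLS handshake observed: no → false
  source zone ∈ {corp, guest}: vpn is not in the set → false
  NOT destination is internal: yes → false
  destination zone = internet: vpn == internet is false
  destination port ≤ 57701: 39903 ≤ 57701 is true
  protocol = UDP: ICMP == UDP is false
  source zone ∈ {corp, guest, mgmt}: vpn is not in the set → false
  source on blocklist: yes → true
  payload size > 56702 bytes: 5081 > 56702 is false
  source port ≤ 9004: 17682 ≤ 9004 is false
  flow rate ≥ 44655 pps: 10367 ≥ 44655 is false
  protocol ∈ {GRE, TCP}: ICMP is not in the set → false
  source is internal: yes → true
Combine:
[1] true AND false AND false = false
[2] false AND false AND true = false
[3] false AND false = false
[4.1] NOT true = false
[4.2] NOT false = true
[4] false AND true = false
[5.2] NOT false = true
[5] true AND true = true
[6.1] NOT false = true
[6] true AND false AND true = false
[root] false OR false OR false OR false OR true OR false = true
Overall: true → allowed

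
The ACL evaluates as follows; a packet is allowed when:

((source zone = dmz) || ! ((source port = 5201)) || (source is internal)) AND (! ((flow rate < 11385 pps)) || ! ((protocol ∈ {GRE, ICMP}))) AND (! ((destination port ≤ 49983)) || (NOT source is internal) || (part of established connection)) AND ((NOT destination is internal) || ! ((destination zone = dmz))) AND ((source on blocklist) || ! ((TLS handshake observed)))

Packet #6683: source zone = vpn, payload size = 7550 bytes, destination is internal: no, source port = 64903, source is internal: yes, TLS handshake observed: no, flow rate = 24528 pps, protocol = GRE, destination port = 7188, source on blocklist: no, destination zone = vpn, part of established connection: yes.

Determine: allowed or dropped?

Atomic conditions:
  source zone = dmz: vpn == dmz is false
  source port = 5201: 64903 == 5201 is false
  source is internal: yes → true
  flow rate < 11385 pps: 24528 < 11385 is false
  protocol ∈ {GRE, ICMP}: GRE is in the set → true
  destination port ≤ 49983: 7188 ≤ 49983 is true
  NOT source is internal: yes → false
  part of established connection: yes → true
  NOT destination is internal: no → true
  destination zone = dmz: vpn == dmz is false
  source on blocklist: no → false
  TLS handshake observed: no → false
Combine:
[1.2] NOT false = true
[1] false OR true OR true = true
[2.1] NOT false = true
[2.2] NOT true = false
[2] true OR false = true
[3.1] NOT true = false
[3] false OR false OR true = true
[4.2] NOT false = true
[4] true OR true = true
[5.2] NOT false = true
[5] false OR true = true
[root] true AND true AND true AND true AND true = true
Overall: true → allowed

Allowed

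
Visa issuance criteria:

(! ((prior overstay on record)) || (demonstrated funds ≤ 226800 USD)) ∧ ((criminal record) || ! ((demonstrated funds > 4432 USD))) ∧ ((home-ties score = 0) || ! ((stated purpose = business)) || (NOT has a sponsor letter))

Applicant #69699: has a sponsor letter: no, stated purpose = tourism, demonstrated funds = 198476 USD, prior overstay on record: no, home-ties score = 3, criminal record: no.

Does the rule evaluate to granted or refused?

Atomic conditions:
  prior overstay on record: no → false
  demonstrated funds ≤ 226800 USD: 198476 ≤ 226800 is true
  criminal record: no → false
  demonstrated funds > 4432 USD: 198476 > 4432 is true
  home-ties score = 0: 3 == 0 is false
  stated purpose = business: tourism == business is false
  NOT has a sponsor letter: no → true
Combine:
[1.1] NOT false = true
[1] true OR true = true
[2.2] NOT true = false
[2] false OR false = false
[3.2] NOT false = true
[3] false OR true OR true = true
[root] true AND false AND true = false
Overall: false → refused

Refused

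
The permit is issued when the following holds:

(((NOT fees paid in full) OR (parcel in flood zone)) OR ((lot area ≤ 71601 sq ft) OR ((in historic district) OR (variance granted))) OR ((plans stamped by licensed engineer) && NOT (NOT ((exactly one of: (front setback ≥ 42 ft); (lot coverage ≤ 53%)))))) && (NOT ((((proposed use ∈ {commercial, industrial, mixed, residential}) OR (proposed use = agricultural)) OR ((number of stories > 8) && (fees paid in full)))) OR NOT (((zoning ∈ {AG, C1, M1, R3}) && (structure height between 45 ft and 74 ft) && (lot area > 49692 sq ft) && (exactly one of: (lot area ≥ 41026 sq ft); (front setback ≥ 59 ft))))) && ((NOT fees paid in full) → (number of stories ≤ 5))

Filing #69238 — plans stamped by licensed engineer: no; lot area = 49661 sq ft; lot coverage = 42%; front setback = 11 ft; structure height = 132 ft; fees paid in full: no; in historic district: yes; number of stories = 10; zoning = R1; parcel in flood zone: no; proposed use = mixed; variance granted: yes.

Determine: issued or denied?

Atomic conditions:
  NOT fees paid in full: no → true
  parcel in flood zone: no → false
  lot area ≤ 71601 sq ft: 49661 ≤ 71601 is true
  in historic district: yes → true
  variance granted: yes → true
  plans stamped by licensed engineer: no → false
  front setback ≥ 42 ft: 11 ≥ 42 is false
  lot coverage ≤ 53%: 42 ≤ 53 is true
  proposed use ∈ {commercial, industrial, mixed, residential}: mixed is in the set → true
  proposed use = agricultural: mixed == agricultural is false
  number of stories > 8: 10 > 8 is true
  fees paid in full: no → false
  zoning ∈ {AG, C1, M1, R3}: R1 is not in the set → false
  structure height between 45 ft and 74 ft: 132 in [45, 74] is false
  lot area > 49692 sq ft: 49661 > 49692 is false
  lot area ≥ 41026 sq ft: 49661 ≥ 41026 is true
  front setback ≥ 59 ft: 11 ≥ 59 is false
  number of stories ≤ 5: 10 ≤ 5 is false
Combine:
[1.1] true OR false = true
[1.2.2] true OR true = true
[1.2] true OR true = true
[1.3.2.1.1] exactly-one(false, true) = true
[1.3.2.1] NOT true = false
[1.3.2] NOT false = true
[1.3] false AND true = false
[1] true OR true OR false = true
[2.1.1.1] true OR false = true
[2.1.1.2] true AND false = false
[2.1.1] true OR false = true
[2.1] NOT true = false
[2.2.1.4] exactly-one(true, false) = true
[2.2.1] false AND false AND false AND true = false
[2.2] NOT false = true
[2] false OR true = true
[3] true → false = false
[root] true AND true AND false = false
Overall: false → denied

Denied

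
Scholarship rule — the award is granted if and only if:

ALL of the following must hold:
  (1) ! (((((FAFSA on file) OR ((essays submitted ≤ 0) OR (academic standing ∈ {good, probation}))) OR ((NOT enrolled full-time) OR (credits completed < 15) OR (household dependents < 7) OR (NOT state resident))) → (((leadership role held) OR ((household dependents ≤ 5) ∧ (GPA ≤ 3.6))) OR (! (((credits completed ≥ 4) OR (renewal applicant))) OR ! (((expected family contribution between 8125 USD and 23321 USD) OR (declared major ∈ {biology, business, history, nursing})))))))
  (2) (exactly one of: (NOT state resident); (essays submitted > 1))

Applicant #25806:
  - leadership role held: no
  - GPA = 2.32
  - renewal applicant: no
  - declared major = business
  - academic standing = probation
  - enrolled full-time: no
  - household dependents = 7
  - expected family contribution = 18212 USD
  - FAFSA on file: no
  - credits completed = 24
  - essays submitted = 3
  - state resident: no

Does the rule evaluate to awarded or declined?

Declined

Atomic conditions:
  FAFSA on file: no → false
  essays submitted ≤ 0: 3 ≤ 0 is false
  academic standing ∈ {good, probation}: probation is in the set → true
  NOT enrolled full-time: no → true
  credits completed < 15: 24 < 15 is false
  household dependents < 7: 7 < 7 is false
  NOT state resident: no → true
  leadership role held: no → false
  household dependents ≤ 5: 7 ≤ 5 is false
  GPA ≤ 3.6: 2.32 ≤ 3.6 is true
  credits completed ≥ 4: 24 ≥ 4 is true
  renewal applicant: no → false
  expected family contribution between 8125 USD and 23321 USD: 18212 in [8125, 23321] is true
  declared major ∈ {biology, business, history, nursing}: business is in the set → true
  essays submitted > 1: 3 > 1 is true
Combine:
[1.1.1.1.2] false OR true = true
[1.1.1.1] false OR true = true
[1.1.1.2] true OR false OR false OR true = true
[1.1.1] true OR true = true
[1.1.2.1.2] false AND true = false
[1.1.2.1] false OR false = false
[1.1.2.2.1.1] true OR false = true
[1.1.2.2.1] NOT true = false
[1.1.2.2.2.1] true OR true = true
[1.1.2.2.2] NOT true = false
[1.1.2.2] false OR false = false
[1.1.2] false OR false = false
[1.1] true → false = false
[1] NOT false = true
[2] exactly-one(true, true) = false
[root] true AND false = false
Overall: false → declined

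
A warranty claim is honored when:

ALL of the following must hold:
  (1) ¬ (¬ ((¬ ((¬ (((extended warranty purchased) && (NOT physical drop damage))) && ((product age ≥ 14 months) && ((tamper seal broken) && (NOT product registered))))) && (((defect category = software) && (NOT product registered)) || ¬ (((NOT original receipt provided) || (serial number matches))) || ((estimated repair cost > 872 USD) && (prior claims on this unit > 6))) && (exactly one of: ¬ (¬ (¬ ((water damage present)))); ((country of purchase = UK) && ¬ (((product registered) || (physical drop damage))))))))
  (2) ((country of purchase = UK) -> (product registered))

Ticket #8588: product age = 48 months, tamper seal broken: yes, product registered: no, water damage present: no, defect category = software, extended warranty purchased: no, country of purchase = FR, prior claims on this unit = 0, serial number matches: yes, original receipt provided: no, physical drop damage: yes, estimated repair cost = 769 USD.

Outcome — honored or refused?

Refused

Atomic conditions:
  extended warranty purchased: no → false
  NOT physical drop damage: yes → false
  product age ≥ 14 months: 48 ≥ 14 is true
  tamper seal broken: yes → true
  NOT product registered: no → true
  defect category = software: software == software is true
  NOT original receipt provided: no → true
  serial number matches: yes → true
  estimated repair cost > 872 USD: 769 > 872 is false
  prior claims on this unit > 6: 0 > 6 is false
  water damage present: no → false
  country of purchase = UK: FR == UK is false
  product registered: no → false
  physical drop damage: yes → true
Combine:
[1.1.1.1.1.1.1] false AND false = false
[1.1.1.1.1.1] NOT false = true
[1.1.1.1.1.2.2] true AND true = true
[1.1.1.1.1.2] true AND true = true
[1.1.1.1.1] true AND true = true
[1.1.1.1] NOT true = false
[1.1.1.2.1] true AND true = true
[1.1.1.2.2.1] true OR true = true
[1.1.1.2.2] NOT true = false
[1.1.1.2.3] false AND false = false
[1.1.1.2] true OR false OR false = true
[1.1.1.3.1.1.1] NOT false = true
[1.1.1.3.1.1] NOT true = false
[1.1.1.3.1] NOT false = true
[1.1.1.3.2.2.1] false OR true = true
[1.1.1.3.2.2] NOT true = false
[1.1.1.3.2] false AND false = false
[1.1.1.3] exactly-one(true, false) = true
[1.1.1] false AND true AND true = false
[1.1] NOT false = true
[1] NOT true = false
[2] false → false (antecedent false ⇒ implication holds) = true
[root] false AND true = false
Overall: false → refused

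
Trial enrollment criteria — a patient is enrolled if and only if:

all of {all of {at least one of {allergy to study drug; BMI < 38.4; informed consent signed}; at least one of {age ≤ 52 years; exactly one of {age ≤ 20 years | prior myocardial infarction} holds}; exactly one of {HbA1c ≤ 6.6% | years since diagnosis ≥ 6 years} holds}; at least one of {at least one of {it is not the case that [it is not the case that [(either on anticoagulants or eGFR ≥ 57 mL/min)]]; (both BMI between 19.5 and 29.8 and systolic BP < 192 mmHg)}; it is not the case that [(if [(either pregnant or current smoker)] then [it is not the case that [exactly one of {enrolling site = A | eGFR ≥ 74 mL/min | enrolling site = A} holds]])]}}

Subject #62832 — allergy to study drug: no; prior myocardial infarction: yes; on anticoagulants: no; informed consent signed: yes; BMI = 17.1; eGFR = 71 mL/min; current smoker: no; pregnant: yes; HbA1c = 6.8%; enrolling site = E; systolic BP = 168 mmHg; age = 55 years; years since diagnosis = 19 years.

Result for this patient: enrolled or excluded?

Atomic conditions:
  allergy to study drug: no → false
  BMI < 38.4: 17.1 < 38.4 is true
  informed consent signed: yes → true
  age ≤ 52 years: 55 ≤ 52 is false
  age ≤ 20 years: 55 ≤ 20 is false
  prior myocardial infarction: yes → true
  HbA1c ≤ 6.6%: 6.8 ≤ 6.6 is false
  years since diagnosis ≥ 6 years: 19 ≥ 6 is true
  on anticoagulants: no → false
  eGFR ≥ 57 mL/min: 71 ≥ 57 is true
  BMI between 19.5 and 29.8: 17.1 in [19.5, 29.8] is false
  systolic BP < 192 mmHg: 168 < 192 is true
  pregnant: yes → true
  current smoker: no → false
  enrolling site = A: E == A is false
  eGFR ≥ 74 mL/min: 71 ≥ 74 is false
Combine:
[1.1] false OR true OR true = true
[1.2.2] exactly-one(false, true) = true
[1.2] false OR true = true
[1.3] exactly-one(false, true) = true
[1] true AND true AND true = true
[2.1.1.1.1] false OR true = true
[2.1.1.1] NOT true = false
[2.1.1] NOT false = true
[2.1.2] false AND true = false
[2.1] true OR false = true
[2.2.1.1] true OR false = true
[2.2.1.2.1] exactly-one(false, false, false) = false
[2.2.1.2] NOT false = true
[2.2.1] true → true = true
[2.2] NOT true = false
[2] true OR false = true
[root] true AND true = true
Overall: true → enrolled

Enrolled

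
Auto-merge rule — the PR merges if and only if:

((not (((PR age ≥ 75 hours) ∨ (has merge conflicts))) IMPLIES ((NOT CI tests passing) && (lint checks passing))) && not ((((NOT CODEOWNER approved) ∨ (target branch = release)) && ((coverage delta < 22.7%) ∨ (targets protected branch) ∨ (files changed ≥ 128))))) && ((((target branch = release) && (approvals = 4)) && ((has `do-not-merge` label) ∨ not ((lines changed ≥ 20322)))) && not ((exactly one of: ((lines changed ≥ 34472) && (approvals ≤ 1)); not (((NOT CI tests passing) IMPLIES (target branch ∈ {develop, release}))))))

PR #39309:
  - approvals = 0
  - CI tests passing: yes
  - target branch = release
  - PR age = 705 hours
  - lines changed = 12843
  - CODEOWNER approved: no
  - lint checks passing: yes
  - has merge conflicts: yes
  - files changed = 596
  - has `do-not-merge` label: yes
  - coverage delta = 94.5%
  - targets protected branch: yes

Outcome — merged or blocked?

Atomic conditions:
  PR age ≥ 75 hours: 705 ≥ 75 is true
  has merge conflicts: yes → true
  NOT CI tests passing: yes → false
  lint checks passing: yes → true
  NOT CODEOWNER approved: no → true
  target branch = release: release == release is true
  coverage delta < 22.7%: 94.5 < 22.7 is false
  targets protected branch: yes → true
  files changed ≥ 128: 596 ≥ 128 is true
  approvals = 4: 0 == 4 is false
  has `do-not-merge` label: yes → true
  lines changed ≥ 20322: 12843 ≥ 20322 is false
  lines changed ≥ 34472: 12843 ≥ 34472 is false
  approvals ≤ 1: 0 ≤ 1 is true
  target branch ∈ {develop, release}: release is in the set → true
Combine:
[1.1.1.1] true OR true = true
[1.1.1] NOT true = false
[1.1.2] false AND true = false
[1.1] false → false (antecedent false ⇒ implication holds) = true
[1.2.1.1] true OR true = true
[1.2.1.2] false OR true OR true = true
[1.2.1] true AND true = true
[1.2] NOT true = false
[1] true AND false = false
[2.1.1] true AND false = false
[2.1.2.2] NOT false = true
[2.1.2] true OR true = true
[2.1] false AND true = false
[2.2.1.1] false AND true = false
[2.2.1.2.1] false → true (antecedent false ⇒ implication holds) = true
[2.2.1.2] NOT true = false
[2.2.1] exactly-one(false, false) = false
[2.2] NOT false = true
[2] false AND true = false
[root] false AND false = false
Overall: false → blocked

Blocked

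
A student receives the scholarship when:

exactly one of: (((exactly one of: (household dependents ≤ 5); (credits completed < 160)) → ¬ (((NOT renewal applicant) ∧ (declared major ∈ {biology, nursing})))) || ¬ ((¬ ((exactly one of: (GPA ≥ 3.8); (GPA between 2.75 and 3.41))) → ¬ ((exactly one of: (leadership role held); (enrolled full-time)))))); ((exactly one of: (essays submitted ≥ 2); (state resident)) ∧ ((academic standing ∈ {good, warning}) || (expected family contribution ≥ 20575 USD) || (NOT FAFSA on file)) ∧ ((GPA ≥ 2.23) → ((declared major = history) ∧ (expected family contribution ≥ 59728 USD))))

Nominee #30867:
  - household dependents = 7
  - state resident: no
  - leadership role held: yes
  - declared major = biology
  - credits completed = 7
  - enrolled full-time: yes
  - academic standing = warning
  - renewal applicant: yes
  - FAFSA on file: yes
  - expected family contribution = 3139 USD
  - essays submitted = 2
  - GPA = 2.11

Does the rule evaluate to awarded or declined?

Atomic conditions:
  household dependents ≤ 5: 7 ≤ 5 is false
  credits completed < 160: 7 < 160 is true
  NOT renewal applicant: yes → false
  declared major ∈ {biology, nursing}: biology is in the set → true
  GPA ≥ 3.8: 2.11 ≥ 3.8 is false
  GPA between 2.75 and 3.41: 2.11 in [2.75, 3.41] is false
  leadership role held: yes → true
  enrolled full-time: yes → true
  essays submitted ≥ 2: 2 ≥ 2 is true
  state resident: no → false
  academic standing ∈ {good, warning}: warning is in the set → true
  expected family contribution ≥ 20575 USD: 3139 ≥ 20575 is false
  NOT FAFSA on file: yes → false
  GPA ≥ 2.23: 2.11 ≥ 2.23 is false
  declared major = history: biology == history is false
  expected family contribution ≥ 59728 USD: 3139 ≥ 59728 is false
Combine:
[1.1.1] exactly-one(false, true) = true
[1.1.2.1] false AND true = false
[1.1.2] NOT false = true
[1.1] true → true = true
[1.2.1.1.1] exactly-one(false, false) = false
[1.2.1.1] NOT false = true
[1.2.1.2.1] exactly-one(true, true) = false
[1.2.1.2] NOT false = true
[1.2.1] true → true = true
[1.2] NOT true = false
[1] true OR false = true
[2.1] exactly-one(true, false) = true
[2.2] true OR false OR false = true
[2.3.2] false AND false = false
[2.3] false → false (antecedent false ⇒ implication holds) = true
[2] true AND true AND true = true
[root] exactly-one(true, true) = false
Overall: false → declined

Declined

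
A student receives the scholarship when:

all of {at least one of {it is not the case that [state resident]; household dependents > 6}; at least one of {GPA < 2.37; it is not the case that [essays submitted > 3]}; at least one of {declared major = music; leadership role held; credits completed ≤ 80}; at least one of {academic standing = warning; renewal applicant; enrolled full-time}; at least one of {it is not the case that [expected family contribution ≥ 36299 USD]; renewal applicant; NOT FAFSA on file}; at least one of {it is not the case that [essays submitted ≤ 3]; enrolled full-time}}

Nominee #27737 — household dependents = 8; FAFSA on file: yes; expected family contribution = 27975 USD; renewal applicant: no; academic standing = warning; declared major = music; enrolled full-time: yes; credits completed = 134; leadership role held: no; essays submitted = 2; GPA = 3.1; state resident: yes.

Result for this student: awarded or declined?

Atomic conditions:
  state resident: yes → true
  household dependents > 6: 8 > 6 is true
  GPA < 2.37: 3.1 < 2.37 is false
  essays submitted > 3: 2 > 3 is false
  declared major = music: music == music is true
  leadership role held: no → false
  credits completed ≤ 80: 134 ≤ 80 is false
  academic standing = warning: warning == warning is true
  renewal applicant: no → false
  enrolled full-time: yes → true
  expected family contribution ≥ 36299 USD: 27975 ≥ 36299 is false
  NOT FAFSA on file: yes → false
  essays submitted ≤ 3: 2 ≤ 3 is true
Combine:
[1.1] NOT true = false
[1] false OR true = true
[2.2] NOT false = true
[2] false OR true = true
[3] true OR false OR false = true
[4] true OR false OR true = true
[5.1] NOT false = true
[5] true OR false OR false = true
[6.1] NOT true = false
[6] false OR true = true
[root] true AND true AND true AND true AND true AND true = true
Overall: true → awarded

Awarded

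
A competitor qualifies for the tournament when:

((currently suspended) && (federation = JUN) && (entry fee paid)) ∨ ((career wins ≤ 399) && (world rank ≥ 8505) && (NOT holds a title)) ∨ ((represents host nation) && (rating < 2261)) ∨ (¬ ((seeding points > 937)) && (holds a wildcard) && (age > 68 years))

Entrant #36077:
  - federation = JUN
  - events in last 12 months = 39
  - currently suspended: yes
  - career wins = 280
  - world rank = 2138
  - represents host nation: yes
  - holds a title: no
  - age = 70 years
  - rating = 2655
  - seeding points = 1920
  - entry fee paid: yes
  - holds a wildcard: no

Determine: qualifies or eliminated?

Atomic conditions:
  currently suspended: yes → true
  federation = JUN: JUN == JUN is true
  entry fee paid: yes → true
  career wins ≤ 399: 280 ≤ 399 is true
  world rank ≥ 8505: 2138 ≥ 8505 is false
  NOT holds a title: no → true
  represents host nation: yes → true
  rating < 2261: 2655 < 2261 is false
  seeding points > 937: 1920 > 937 is true
  holds a wildcard: no → false
  age > 68 years: 70 > 68 is true
Combine:
[1] true AND true AND true = true
[2] true AND false AND true = false
[3] true AND false = false
[4.1] NOT true = false
[4] false AND false AND true = false
[root] true OR false OR false OR false = true
Overall: true → qualifies

Qualifies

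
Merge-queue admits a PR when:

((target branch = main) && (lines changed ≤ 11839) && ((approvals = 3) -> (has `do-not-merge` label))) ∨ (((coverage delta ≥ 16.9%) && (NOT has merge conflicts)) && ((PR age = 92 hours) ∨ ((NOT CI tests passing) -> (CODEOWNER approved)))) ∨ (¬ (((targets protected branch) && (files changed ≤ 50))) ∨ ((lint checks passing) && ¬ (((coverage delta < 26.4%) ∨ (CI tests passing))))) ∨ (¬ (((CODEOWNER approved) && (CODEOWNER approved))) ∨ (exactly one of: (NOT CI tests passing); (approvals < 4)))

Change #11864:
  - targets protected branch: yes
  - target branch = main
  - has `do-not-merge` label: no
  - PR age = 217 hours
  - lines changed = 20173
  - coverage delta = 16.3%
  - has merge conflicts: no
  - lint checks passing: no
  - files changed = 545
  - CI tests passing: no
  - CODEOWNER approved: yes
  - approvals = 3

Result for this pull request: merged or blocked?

Atomic conditions:
  target branch = main: main == main is true
  lines changed ≤ 11839: 20173 ≤ 11839 is false
  approvals = 3: 3 == 3 is true
  has `do-not-merge` label: no → false
  coverage delta ≥ 16.9%: 16.3 ≥ 16.9 is false
  NOT has merge conflicts: no → true
  PR age = 92 hours: 217 == 92 is false
  NOT CI tests passing: no → true
  CODEOWNER approved: yes → true
  targets protected branch: yes → true
  files changed ≤ 50: 545 ≤ 50 is false
  lint checks passing: no → false
  coverage delta < 26.4%: 16.3 < 26.4 is true
  CI tests passing: no → false
  approvals < 4: 3 < 4 is true
Combine:
[1.3] true → false = false
[1] true AND false AND false = false
[2.1] false AND true = false
[2.2.2] true → true = true
[2.2] false OR true = true
[2] false AND true = false
[3.1.1] true AND false = false
[3.1] NOT false = true
[3.2.2.1] true OR false = true
[3.2.2] NOT true = false
[3.2] false AND false = false
[3] true OR false = true
[4.1.1] true AND true = true
[4.1] NOT true = false
[4.2] exactly-one(true, true) = false
[4] false OR false = false
[root] false OR false OR true OR false = true
Overall: true → merged

Merged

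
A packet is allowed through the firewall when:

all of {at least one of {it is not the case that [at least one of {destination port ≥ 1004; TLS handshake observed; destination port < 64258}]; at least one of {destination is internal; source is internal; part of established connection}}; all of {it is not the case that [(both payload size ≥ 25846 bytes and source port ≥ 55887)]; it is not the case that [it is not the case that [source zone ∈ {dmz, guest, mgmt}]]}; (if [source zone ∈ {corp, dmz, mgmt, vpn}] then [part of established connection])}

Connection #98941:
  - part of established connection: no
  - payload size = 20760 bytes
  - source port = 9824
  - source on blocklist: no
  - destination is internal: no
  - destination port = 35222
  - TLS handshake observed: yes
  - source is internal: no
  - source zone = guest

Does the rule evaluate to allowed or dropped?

Atomic conditions:
  destination port ≥ 1004: 35222 ≥ 1004 is true
  TLS handshake observed: yes → true
  destination port < 64258: 35222 < 64258 is true
  destination is internal: no → false
  source is internal: no → false
  part of established connection: no → false
  payload size ≥ 25846 bytes: 20760 ≥ 25846 is false
  source port ≥ 55887: 9824 ≥ 55887 is false
  source zone ∈ {dmz, guest, mgmt}: guest is in the set → true
  source zone ∈ {corp, dmz, mgmt, vpn}: guest is not in the set → false
Combine:
[1.1.1] true OR true OR true = true
[1.1] NOT true = false
[1.2] false OR false OR false = false
[1] false OR false = false
[2.1.1] false AND false = false
[2.1] NOT false = true
[2.2.1] NOT true = false
[2.2] NOT false = true
[2] true AND true = true
[3] false → false (antecedent false ⇒ implication holds) = true
[root] false AND true AND true = false
Overall: false → dropped

Dropped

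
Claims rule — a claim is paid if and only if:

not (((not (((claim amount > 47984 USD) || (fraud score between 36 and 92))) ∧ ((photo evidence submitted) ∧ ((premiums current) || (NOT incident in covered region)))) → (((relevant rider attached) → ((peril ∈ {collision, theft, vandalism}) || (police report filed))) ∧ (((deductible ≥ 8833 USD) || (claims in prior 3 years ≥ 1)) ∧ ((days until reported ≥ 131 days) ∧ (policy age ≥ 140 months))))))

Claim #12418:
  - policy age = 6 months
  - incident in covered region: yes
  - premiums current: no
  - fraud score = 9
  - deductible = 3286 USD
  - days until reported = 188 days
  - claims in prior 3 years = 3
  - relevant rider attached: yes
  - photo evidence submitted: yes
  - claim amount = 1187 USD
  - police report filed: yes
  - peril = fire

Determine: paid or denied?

Denied

Atomic conditions:
  claim amount > 47984 USD: 1187 > 47984 is false
  fraud score between 36 and 92: 9 in [36, 92] is false
  photo evidence submitted: yes → true
  premiums current: no → false
  NOT incident in covered region: yes → false
  relevant rider attached: yes → true
  peril ∈ {collision, theft, vandalism}: fire is not in the set → false
  police report filed: yes → true
  deductible ≥ 8833 USD: 3286 ≥ 8833 is false
  claims in prior 3 years ≥ 1: 3 ≥ 1 is true
  days until reported ≥ 131 days: 188 ≥ 131 is true
  policy age ≥ 140 months: 6 ≥ 140 is false
Combine:
[1.1.1.1] false OR false = false
[1.1.1] NOT false = true
[1.1.2.2] false OR false = false
[1.1.2] true AND false = false
[1.1] true AND false = false
[1.2.1.2] false OR true = true
[1.2.1] true → true = true
[1.2.2.1] false OR true = true
[1.2.2.2] true AND false = false
[1.2.2] true AND false = false
[1.2] true AND false = false
[1] false → false (antecedent false ⇒ implication holds) = true
[root] NOT true = false
Overall: false → denied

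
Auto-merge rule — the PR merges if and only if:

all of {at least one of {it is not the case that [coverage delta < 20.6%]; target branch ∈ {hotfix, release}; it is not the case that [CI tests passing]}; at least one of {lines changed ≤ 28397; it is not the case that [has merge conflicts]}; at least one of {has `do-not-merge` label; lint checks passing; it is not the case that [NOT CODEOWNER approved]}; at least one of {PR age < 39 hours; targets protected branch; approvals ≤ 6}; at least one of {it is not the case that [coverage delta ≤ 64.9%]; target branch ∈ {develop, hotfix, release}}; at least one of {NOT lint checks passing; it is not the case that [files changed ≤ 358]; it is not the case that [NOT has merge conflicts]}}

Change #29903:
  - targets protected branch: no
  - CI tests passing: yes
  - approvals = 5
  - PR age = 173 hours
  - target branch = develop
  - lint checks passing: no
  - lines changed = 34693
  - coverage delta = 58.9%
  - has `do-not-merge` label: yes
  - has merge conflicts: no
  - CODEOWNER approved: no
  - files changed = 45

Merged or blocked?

Atomic conditions:
  coverage delta < 20.6%: 58.9 < 20.6 is false
  target branch ∈ {hotfix, release}: develop is not in the set → false
  CI tests passing: yes → true
  lines changed ≤ 28397: 34693 ≤ 28397 is false
  has merge conflicts: no → false
  has `do-not-merge` label: yes → true
  lint checks passing: no → false
  NOT CODEOWNER approved: no → true
  PR age < 39 hours: 173 < 39 is false
  targets protected branch: no → false
  approvals ≤ 6: 5 ≤ 6 is true
  coverage delta ≤ 64.9%: 58.9 ≤ 64.9 is true
  target branch ∈ {develop, hotfix, release}: develop is in the set → true
  NOT lint checks passing: no → true
  files changed ≤ 358: 45 ≤ 358 is true
  NOT has merge conflicts: no → true
Combine:
[1.1] NOT false = true
[1.3] NOT true = false
[1] true OR false OR false = true
[2.2] NOT false = true
[2] false OR true = true
[3.3] NOT true = false
[3] true OR false OR false = true
[4] false OR false OR true = true
[5.1] NOT true = false
[5] false OR true = true
[6.2] NOT true = false
[6.3] NOT true = false
[6] true OR false OR false = true
[root] true AND true AND true AND true AND true AND true = true
Overall: true → merged

Merged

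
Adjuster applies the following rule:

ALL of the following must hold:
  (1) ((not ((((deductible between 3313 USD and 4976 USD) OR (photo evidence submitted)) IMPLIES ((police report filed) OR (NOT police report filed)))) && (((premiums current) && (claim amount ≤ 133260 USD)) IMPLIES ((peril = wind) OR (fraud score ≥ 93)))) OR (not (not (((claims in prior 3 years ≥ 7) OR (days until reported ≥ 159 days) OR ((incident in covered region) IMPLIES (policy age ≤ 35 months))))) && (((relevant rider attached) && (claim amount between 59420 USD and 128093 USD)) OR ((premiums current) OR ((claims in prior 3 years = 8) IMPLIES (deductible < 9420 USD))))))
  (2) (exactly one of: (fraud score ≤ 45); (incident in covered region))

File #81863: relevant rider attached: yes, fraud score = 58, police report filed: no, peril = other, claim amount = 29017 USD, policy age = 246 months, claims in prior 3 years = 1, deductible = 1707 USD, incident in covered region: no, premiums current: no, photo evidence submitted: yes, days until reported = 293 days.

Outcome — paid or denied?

Atomic conditions:
  deductible between 3313 USD and 4976 USD: 1707 in [3313, 4976] is false
  photo evidence submitted: yes → true
  police report filed: no → false
  NOT police report filed: no → true
  premiums current: no → false
  claim amount ≤ 133260 USD: 29017 ≤ 133260 is true
  peril = wind: other == wind is false
  fraud score ≥ 93: 58 ≥ 93 is false
  claims in prior 3 years ≥ 7: 1 ≥ 7 is false
  days until reported ≥ 159 days: 293 ≥ 159 is true
  incident in covered region: no → false
  policy age ≤ 35 months: 246 ≤ 35 is false
  relevant rider attached: yes → true
  claim amount between 59420 USD and 128093 USD: 29017 in [59420, 128093] is false
  claims in prior 3 years = 8: 1 == 8 is false
  deductible < 9420 USD: 1707 < 9420 is true
  fraud score ≤ 45: 58 ≤ 45 is false
Combine:
[1.1.1.1.1] false OR true = true
[1.1.1.1.2] false OR true = true
[1.1.1.1] true → true = true
[1.1.1] NOT true = false
[1.1.2.1] false AND true = false
[1.1.2.2] false OR false = false
[1.1.2] false → false (antecedent false ⇒ implication holds) = true
[1.1] false AND true = false
[1.2.1.1.1.3] false → false (antecedent false ⇒ implication holds) = true
[1.2.1.1.1] false OR true OR true = true
[1.2.1.1] NOT true = false
[1.2.1] NOT false = true
[1.2.2.1] true AND false = false
[1.2.2.2.2] false → true (antecedent false ⇒ implication holds) = true
[1.2.2.2] false OR true = true
[1.2.2] false OR true = true
[1.2] true AND true = true
[1] false OR true = true
[2] exactly-one(false, false) = false
[root] true AND false = false
Overall: false → denied

Denied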